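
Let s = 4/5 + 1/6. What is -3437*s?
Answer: -99673/30 ≈ -3322.4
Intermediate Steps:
s = 29/30 (s = 4*(⅕) + 1*(⅙) = ⅘ + ⅙ = 29/30 ≈ 0.96667)
-3437*s = -3437*29/30 = -99673/30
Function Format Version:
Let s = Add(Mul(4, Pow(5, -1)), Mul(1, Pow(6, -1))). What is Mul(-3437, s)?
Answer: Rational(-99673, 30) ≈ -3322.4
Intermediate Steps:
s = Rational(29, 30) (s = Add(Mul(4, Rational(1, 5)), Mul(1, Rational(1, 6))) = Add(Rational(4, 5), Rational(1, 6)) = Rational(29, 30) ≈ 0.96667)
Mul(-3437, s) = Mul(-3437, Rational(29, 30)) = Rational(-99673, 30)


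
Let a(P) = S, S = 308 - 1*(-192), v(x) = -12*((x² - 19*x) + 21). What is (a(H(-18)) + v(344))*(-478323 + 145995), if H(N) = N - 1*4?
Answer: 445768827456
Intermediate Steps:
v(x) = -252 - 12*x² + 228*x (v(x) = -12*(21 + x² - 19*x) = -252 - 12*x² + 228*x)
H(N) = -4 + N (H(N) = N - 4 = -4 + N)
S = 500 (S = 308 + 192 = 500)
a(P) = 500
(a(H(-18)) + v(344))*(-478323 + 145995) = (500 + (-252 - 12*344² + 228*344))*(-478323 + 145995) = (500 + (-252 - 12*118336 + 78432))*(-332328) = (500 + (-252 - 1420032 + 78432))*(-332328) = (500 - 1341852)*(-332328) = -1341352*(-332328) = 445768827456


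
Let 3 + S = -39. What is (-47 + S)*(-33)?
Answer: 2937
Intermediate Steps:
S = -42 (S = -3 - 39 = -42)
(-47 + S)*(-33) = (-47 - 42)*(-33) = -89*(-33) = 2937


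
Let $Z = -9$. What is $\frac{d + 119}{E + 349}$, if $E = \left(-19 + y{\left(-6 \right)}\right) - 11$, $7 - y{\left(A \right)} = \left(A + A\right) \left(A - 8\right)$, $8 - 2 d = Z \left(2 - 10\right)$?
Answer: $\frac{87}{158} \approx 0.55063$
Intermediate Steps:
$d = -32$ ($d = 4 - \frac{\left(-9\right) \left(2 - 10\right)}{2} = 4 - \frac{\left(-9\right) \left(-8\right)}{2} = 4 - 36 = -32$)
$y{\left(A \right)} = 7 - 2 A \left(-8 + A\right)$ ($y{\left(A \right)} = 7 - \left(A + A\right) \left(A - 8\right) = 7 - 2 A \left(-8 + A\right)$)
$E = -191$ ($E = \left(-19 + \left(7 - 2 \left(-6\right)^{2} + 16 \left(-6\right)\right)\right) - 11 = \left(-19 - 161\right) - 11 = -180 - 11 = -191$)
$\frac{d + 119}{E + 349} = \frac{-32 + 119}{-191 + 349} = \frac{87}{158}$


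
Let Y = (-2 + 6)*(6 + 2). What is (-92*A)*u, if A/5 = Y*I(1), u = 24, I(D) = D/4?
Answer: -88320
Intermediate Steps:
I(D) = D/4 (I(D) = D*(¼) = D/4)
Y = 32 (Y = 4*8 = 32)
A = 40 (A = 5*(32*((¼)*1)) = 5*(32*(¼)) = 5*8 = 40)
(-92*A)*u = -92*40*24 = -3680*24 = -88320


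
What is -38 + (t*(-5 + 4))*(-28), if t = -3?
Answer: -122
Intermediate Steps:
-38 + (t*(-5 + 4))*(-28) = -38 - 3*(-5 + 4)*(-28) = -38 - 3*(-1)*(-28) = -38 + 3*(-28) = -38 - 84 = -122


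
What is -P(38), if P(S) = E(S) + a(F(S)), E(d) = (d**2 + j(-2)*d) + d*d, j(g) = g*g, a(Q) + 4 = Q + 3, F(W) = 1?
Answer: -3040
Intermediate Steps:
a(Q) = -1 + Q (a(Q) = -4 + (Q + 3) = -4 + (3 + Q) = -1 + Q)
j(g) = g**2
E(d) = 2*d**2 + 4*d (E(d) = (d**2 + (-2)**2*d) + d*d = (d**2 + 4*d) + d**2 = 2*d**2 + 4*d)
P(S) = 2*S*(2 + S) (P(S) = 2*S*(2 + S) + (-1 + 1) = 2*S*(2 + S) + 0 = 2*S*(2 + S))
-P(38) = -2*38*(2 + 38) = -2*38*40 = -1*3040 = -3040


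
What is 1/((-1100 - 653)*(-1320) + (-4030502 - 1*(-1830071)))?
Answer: 1/113529 ≈ 8.8083e-6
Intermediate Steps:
1/((-1100 - 653)*(-1320) + (-4030502 - 1*(-1830071))) = 1/(-1753*(-1320) + (-4030502 + 1830071)) = 1/(2313960 - 2200431) = 1/113529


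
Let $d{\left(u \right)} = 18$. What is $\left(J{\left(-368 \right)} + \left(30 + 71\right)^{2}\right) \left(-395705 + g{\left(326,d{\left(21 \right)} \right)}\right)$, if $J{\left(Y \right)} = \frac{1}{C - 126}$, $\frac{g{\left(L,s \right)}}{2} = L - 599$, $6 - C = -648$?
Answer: $- \frac{2134259002379}{528} \approx -4.0422 \cdot 10^{9}$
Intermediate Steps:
$C = 654$ ($C = 6 - -648 = 6 + 648 = 654$)
$g{\left(L,s \right)} = -1198 + 2 L$ ($g{\left(L,s \right)} = 2 \left(L - 599\right) = 2 \left(-599 + L\right) = -1198 + 2 L$)
$J{\left(Y \right)} = \frac{1}{528}$ ($J{\left(Y \right)} = \frac{1}{654 - 126} = \frac{1}{528}$)
$\left(J{\left(-368 \right)} + \left(30 + 71\right)^{2}\right) \left(-395705 + g{\left(326,d{\left(21 \right)} \right)}\right) = \left(\frac{1}{528} + \left(30 + 71\right)^{2}\right) \left(-395705 + \left(-1198 + 2 \cdot 326\right)\right) = \left(\frac{1}{528} + 101^{2}\right) \left(-395705 + \left(-1198 + 652\right)\right) = \left(\frac{1}{528} + 10201\right) \left(-395705 - 546\right) = \frac{5386129}{528} \left(-396251\right) = - \frac{2134259002379}{528}$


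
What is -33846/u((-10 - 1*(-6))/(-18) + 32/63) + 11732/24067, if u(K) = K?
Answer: -25658738147/553541 ≈ -46354.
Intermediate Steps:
-33846/u((-10 - 1*(-6))/(-18) + 32/63) + 11732/24067 = -33846/((-10 - 1*(-6))/(-18) + 32/63) + 11732/24067 = -33846/((-10 + 6)*(-1/18) + 32*(1/63)) + 11732*(1/24067) = -33846/(-4*(-1/18) + 32/63) + 11732/24067 = -33846/(2/9 + 32/63) + 11732/24067 = -33846/46/63 + 11732/24067 = -33846*63/46 + 11732/24067 = -1066149/23 + 11732/24067 = -25658738147/553541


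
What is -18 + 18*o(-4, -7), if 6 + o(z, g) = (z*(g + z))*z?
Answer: -3294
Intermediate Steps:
o(z, g) = -6 + z**2*(g + z) (o(z, g) = -6 + (z*(g + z))*z = -6 + z**2*(g + z))
-18 + 18*o(-4, -7) = -18 + 18*(-6 + (-4)**3 - 7*(-4)**2) = -18 + 18*(-6 - 64 - 7*16) = -18 + 18*(-6 - 64 - 112) = -18 + 18*(-182) = -18 - 3276 = -3294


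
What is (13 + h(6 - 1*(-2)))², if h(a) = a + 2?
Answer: 529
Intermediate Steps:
h(a) = 2 + a
(13 + h(6 - 1*(-2)))² = (13 + (2 + (6 - 1*(-2))))² = (13 + (2 + (6 + 2)))² = (13 + (2 + 8))² = (13 + 10)² = 23² = 529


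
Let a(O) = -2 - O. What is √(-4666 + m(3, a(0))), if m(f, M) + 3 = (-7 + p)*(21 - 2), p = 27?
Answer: I*√4289 ≈ 65.49*I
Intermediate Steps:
m(f, M) = 377 (m(f, M) = -3 + (-7 + 27)*(21 - 2) = -3 + 20*19 = -3 + 380 = 377)
√(-4666 + m(3, a(0))) = √(-4666 + 377) = √(-4289) = I*√4289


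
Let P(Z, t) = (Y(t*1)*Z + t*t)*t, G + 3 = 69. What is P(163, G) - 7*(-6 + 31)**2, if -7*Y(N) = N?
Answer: 1271819/7 ≈ 1.8169e+5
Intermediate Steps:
G = 66 (G = -3 + 69 = 66)
Y(N) = -N/7
P(Z, t) = t*(t**2 - Z*t/7) (P(Z, t) = ((-t/7)*Z + t*t)*t = ((-t/7)*Z + t**2)*t = (-Z*t/7 + t**2)*t = (t**2 - Z*t/7)*t = t*(t**2 - Z*t/7))
P(163, G) - 7*(-6 + 31)**2 = 66**2*(66 - 1/7*163) - 7*(-6 + 31)**2 = 4356*(66 - 163/7) - 7*25**2 = 4356*(299/7) - 7*625 = 1302444/7 - 4375 = 1271819/7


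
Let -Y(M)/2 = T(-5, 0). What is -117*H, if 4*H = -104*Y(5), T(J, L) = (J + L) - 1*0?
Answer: 30420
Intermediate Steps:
T(J, L) = J + L (T(J, L) = (J + L) + 0 = J + L)
Y(M) = 10 (Y(M) = -2*(-5 + 0) = -2*(-5) = 10)
H = -260 (H = (-104*10)/4 = (1/4)*(-1040) = -260)
-117*H = -117*(-260) = 30420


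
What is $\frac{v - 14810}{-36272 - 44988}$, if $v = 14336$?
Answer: $\frac{237}{40630} \approx 0.0058331$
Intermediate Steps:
$\frac{v - 14810}{-36272 - 44988} = \frac{14336 - 14810}{-36272 - 44988} = - \frac{474}{-81260} = \left(-474\right) \left(- \frac{1}{81260}\right) = \frac{237}{40630}$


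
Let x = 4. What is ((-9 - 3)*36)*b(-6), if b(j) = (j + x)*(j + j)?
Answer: -10368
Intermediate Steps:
b(j) = 2*j*(4 + j) (b(j) = (j + 4)*(j + j) = (4 + j)*(2*j) = 2*j*(4 + j))
((-9 - 3)*36)*b(-6) = ((-9 - 3)*36)*(2*(-6)*(4 - 6)) = (-12*36)*(2*(-6)*(-2)) = -432*24 = -10368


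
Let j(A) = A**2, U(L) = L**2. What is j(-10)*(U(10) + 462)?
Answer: 56200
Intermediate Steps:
j(-10)*(U(10) + 462) = (-10)**2*(10**2 + 462) = 100*(100 + 462) = 100*562 = 56200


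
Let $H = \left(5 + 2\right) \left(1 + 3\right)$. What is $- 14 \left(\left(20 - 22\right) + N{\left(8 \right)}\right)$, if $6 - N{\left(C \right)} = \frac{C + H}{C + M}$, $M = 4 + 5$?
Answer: $- \frac{448}{17} \approx -26.353$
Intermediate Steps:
$H = 28$ ($H = 7 \cdot 4 = 28$)
$M = 9$
$N{\left(C \right)} = 6 - \frac{28 + C}{9 + C}$ ($N{\left(C \right)} = 6 - \frac{C + 28}{C + 9} = 6 - \frac{28 + C}{9 + C}$)
$- 14 \left(\left(20 - 22\right) + N{\left(8 \right)}\right) = - 14 \left(\left(20 - 22\right) + \frac{26 + 5 \cdot 8}{9 + 8}\right) = - 14 \left(\left(20 - 22\right) + \frac{26 + 40}{17}\right) = - 14 \left(-2 + \frac{1}{17} \cdot 66\right) = - 14 \left(-2 + \frac{66}{17}\right) = \left(-14\right) \frac{32}{17} = - \frac{448}{17}$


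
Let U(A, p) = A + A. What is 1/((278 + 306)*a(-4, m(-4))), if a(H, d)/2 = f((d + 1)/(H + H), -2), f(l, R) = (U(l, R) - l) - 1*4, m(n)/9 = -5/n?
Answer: -2/12921 ≈ -0.00015479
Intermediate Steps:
U(A, p) = 2*A
m(n) = -45/n (m(n) = 9*(-5/n) = -45/n)
f(l, R) = -4 + l (f(l, R) = (2*l - l) - 1*4 = l - 4 = -4 + l)
a(H, d) = -8 + (1 + d)/H (a(H, d) = 2*(-4 + (d + 1)/(H + H)) = 2*(-4 + (1 + d)/((2*H))) = 2*(-4 + (1 + d)*(1/(2*H))) = 2*(-4 + (1 + d)/(2*H)) = -8 + (1 + d)/H)
1/((278 + 306)*a(-4, m(-4))) = 1/((278 + 306)*(((1 - 45/(-4) - 8*(-4))/(-4)))) = 1/(584*((-(1 - 45*(-¼) + 32)/4))) = 1/(584*((-(1 + 45/4 + 32)/4))) = 1/(584*((-¼*177/4))) = 1/(584*(-177/16)) = (1/584)*(-16/177) = -2/12921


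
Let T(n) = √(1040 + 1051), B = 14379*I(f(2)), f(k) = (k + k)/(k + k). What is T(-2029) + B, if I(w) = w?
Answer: 14379 + √2091 ≈ 14425.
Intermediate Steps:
f(k) = 1 (f(k) = (2*k)/((2*k)) = (2*k)*(1/(2*k)) = 1)
B = 14379 (B = 14379*1 = 14379)
T(n) = √2091
T(-2029) + B = √2091 + 14379 = 14379 + √2091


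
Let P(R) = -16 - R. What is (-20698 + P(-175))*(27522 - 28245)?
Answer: 14849697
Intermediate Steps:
(-20698 + P(-175))*(27522 - 28245) = (-20698 + (-16 - 1*(-175)))*(27522 - 28245) = (-20698 + (-16 + 175))*(-723) = (-20698 + 159)*(-723) = -20539*(-723) = 14849697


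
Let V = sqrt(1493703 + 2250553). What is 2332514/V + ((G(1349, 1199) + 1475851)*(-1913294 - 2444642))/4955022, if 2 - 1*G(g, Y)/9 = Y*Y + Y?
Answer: 25000021102408/2477511 + 1166257*sqrt(14626)/117008 ≈ 1.0092e+7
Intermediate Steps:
G(g, Y) = 18 - 9*Y - 9*Y**2 (G(g, Y) = 18 - 9*(Y*Y + Y) = 18 - 9*(Y**2 + Y) = 18 - 9*(Y + Y**2) = 18 + (-9*Y - 9*Y**2) = 18 - 9*Y - 9*Y**2)
V = 16*sqrt(14626) (V = sqrt(3744256) = 16*sqrt(14626) ≈ 1935.0)
2332514/V + ((G(1349, 1199) + 1475851)*(-1913294 - 2444642))/4955022 = 2332514/((16*sqrt(14626))) + (((18 - 9*1199 - 9*1199**2) + 1475851)*(-1913294 - 2444642))/4955022 = 2332514*(sqrt(14626)/234016) + (((18 - 10791 - 9*1437601) + 1475851)*(-4357936))*(1/4955022) = 1166257*sqrt(14626)/117008 + (((18 - 10791 - 12938409) + 1475851)*(-4357936))*(1/4955022) = 1166257*sqrt(14626)/117008 + ((-12949182 + 1475851)*(-4357936))*(1/4955022) = 1166257*sqrt(14626)/117008 - 11473331*(-4357936)*(1/4955022) = 1166257*sqrt(14626)/117008 + 50000042204816*(1/4955022) = 1166257*sqrt(14626)/117008 + 25000021102408/2477511 = 25000021102408/2477511 + 1166257*sqrt(14626)/117008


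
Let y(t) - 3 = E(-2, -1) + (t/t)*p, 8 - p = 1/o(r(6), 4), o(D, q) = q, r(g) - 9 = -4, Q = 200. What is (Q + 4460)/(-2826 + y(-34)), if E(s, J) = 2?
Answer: -18640/11253 ≈ -1.6564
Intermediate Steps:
r(g) = 5 (r(g) = 9 - 4 = 5)
p = 31/4 (p = 8 - 1/4 = 8 - 1*¼ = 8 - ¼ = 31/4 ≈ 7.7500)
y(t) = 51/4 (y(t) = 3 + (2 + (t/t)*(31/4)) = 3 + (2 + 1*(31/4)) = 3 + (2 + 31/4) = 3 + 39/4 = 51/4)
(Q + 4460)/(-2826 + y(-34)) = (200 + 4460)/(-2826 + 51/4) = 4660/(-11253/4) = 4660*(-4/11253) = -18640/11253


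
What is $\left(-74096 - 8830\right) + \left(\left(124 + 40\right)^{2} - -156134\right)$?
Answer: $100104$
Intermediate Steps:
$\left(-74096 - 8830\right) + \left(\left(124 + 40\right)^{2} - -156134\right) = -82926 + \left(164^{2} + 156134\right) = -82926 + \left(26896 + 156134\right) = -82926 + 183030 = 100104$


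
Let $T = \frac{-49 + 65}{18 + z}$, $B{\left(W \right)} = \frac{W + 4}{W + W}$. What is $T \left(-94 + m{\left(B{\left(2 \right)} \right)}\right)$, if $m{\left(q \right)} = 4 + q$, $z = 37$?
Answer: $- \frac{1416}{55} \approx -25.745$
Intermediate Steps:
$B{\left(W \right)} = \frac{4 + W}{2 W}$
$T = \frac{16}{55}$ ($T = \frac{-49 + 65}{18 + 37} = \frac{16}{55} \approx 0.29091$)
$T \left(-94 + m{\left(B{\left(2 \right)} \right)}\right) = \frac{16 \left(-94 + \left(4 + \frac{4 + 2}{2 \cdot 2}\right)\right)}{55} = \frac{16 \left(-94 + \left(4 + \frac{1}{2} \cdot \frac{1}{2} \cdot 6\right)\right)}{55} = \frac{16 \left(-94 + \left(4 + \frac{3}{2}\right)\right)}{55} = \frac{16 \left(-94 + \frac{11}{2}\right)}{55} = \frac{16}{55} \left(- \frac{177}{2}\right) = - \frac{1416}{55}$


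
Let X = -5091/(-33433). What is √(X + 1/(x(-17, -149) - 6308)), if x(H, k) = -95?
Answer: 4*√435692229412235/214071499 ≈ 0.39002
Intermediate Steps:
X = 5091/33433 (X = -5091*(-1/33433) = 5091/33433 ≈ 0.15227)
√(X + 1/(x(-17, -149) - 6308)) = √(5091/33433 + 1/(-95 - 6308)) = √(5091/33433 + 1/(-6403)) = √(5091/33433 - 1/6403) = √(32564240/214071499) = 4*√435692229412235/214071499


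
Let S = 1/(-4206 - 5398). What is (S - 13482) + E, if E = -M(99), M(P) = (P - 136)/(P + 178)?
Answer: -35865917385/2660308 ≈ -13482.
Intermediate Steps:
M(P) = (-136 + P)/(178 + P)
S = -1/9604 (S = 1/(-9604) = -1/9604 ≈ -0.00010412)
E = 37/277 (E = -(-136 + 99)/(178 + 99) = -(-37)/277 = -1*(-37/277) = 37/277 ≈ 0.13357)
(S - 13482) + E = (-1/9604 - 13482) + 37/277 = -129481129/9604 + 37/277 = -35865917385/2660308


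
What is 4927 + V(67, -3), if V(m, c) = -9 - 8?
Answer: 4910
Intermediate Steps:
V(m, c) = -17
4927 + V(67, -3) = 4927 - 17 = 4910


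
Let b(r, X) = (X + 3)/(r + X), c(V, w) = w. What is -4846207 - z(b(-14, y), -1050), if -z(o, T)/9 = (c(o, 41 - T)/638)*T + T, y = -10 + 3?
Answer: -1554109558/319 ≈ -4.8718e+6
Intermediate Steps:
y = -7
b(r, X) = (3 + X)/(X + r)
z(o, T) = -9*T - 9*T*(41/638 - T/638) (z(o, T) = -9*(((41 - T)/638)*T + T) = -9*(((41 - T)*(1/638))*T + T) = -9*((41/638 - T/638)*T + T) = -9*(T*(41/638 - T/638) + T) = -9*(T + T*(41/638 - T/638)) = -9*T - 9*T*(41/638 - T/638))
-4846207 - z(b(-14, y), -1050) = -4846207 - 9*(-1050)*(-679 - 1050)/638 = -4846207 - 9*(-1050)*(-1729)/638 = -4846207 - 1*8169525/319 = -4846207 - 8169525/319 = -1554109558/319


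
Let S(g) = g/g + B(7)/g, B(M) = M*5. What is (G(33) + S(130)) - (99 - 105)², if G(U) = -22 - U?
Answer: -2333/26 ≈ -89.731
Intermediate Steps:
B(M) = 5*M
S(g) = 1 + 35/g (S(g) = g/g + (5*7)/g = 1 + 35/g)
(G(33) + S(130)) - (99 - 105)² = ((-22 - 1*33) + (35 + 130)/130) - (99 - 105)² = ((-22 - 33) + (1/130)*165) - 1*(-6)² = (-55 + 33/26) - 1*36 = -1397/26 - 36 = -2333/26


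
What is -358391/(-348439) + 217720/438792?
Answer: 29140155344/19111530711 ≈ 1.5247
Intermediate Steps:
-358391/(-348439) + 217720/438792 = -358391*(-1/348439) + 217720*(1/438792) = 358391/348439 + 27215/54849 = 29140155344/19111530711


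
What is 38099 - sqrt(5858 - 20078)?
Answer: 38099 - 6*I*sqrt(395) ≈ 38099.0 - 119.25*I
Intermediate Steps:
38099 - sqrt(5858 - 20078) = 38099 - sqrt(-14220) = 38099 - 6*I*sqrt(395)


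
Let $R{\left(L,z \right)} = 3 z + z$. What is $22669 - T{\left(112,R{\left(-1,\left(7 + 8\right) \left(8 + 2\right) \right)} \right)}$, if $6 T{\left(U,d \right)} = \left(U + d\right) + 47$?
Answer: $\frac{45085}{2} \approx 22543.0$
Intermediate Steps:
$R{\left(L,z \right)} = 4 z$
$T{\left(U,d \right)} = \frac{47}{6} + \frac{U}{6} + \frac{d}{6}$ ($T{\left(U,d \right)} = \frac{\left(U + d\right) + 47}{6} = \frac{47 + U + d}{6} = \frac{47}{6} + \frac{U}{6} + \frac{d}{6}$)
$22669 - T{\left(112,R{\left(-1,\left(7 + 8\right) \left(8 + 2\right) \right)} \right)} = 22669 - \left(\frac{47}{6} + \frac{1}{6} \cdot 112 + \frac{4 \left(7 + 8\right) \left(8 + 2\right)}{6}\right) = 22669 - \left(\frac{47}{6} + \frac{56}{3} + \frac{4 \cdot 15 \cdot 10}{6}\right) = 22669 - \left(\frac{47}{6} + \frac{56}{3} + \frac{4 \cdot 150}{6}\right) = 22669 - \left(\frac{47}{6} + \frac{56}{3} + \frac{1}{6} \cdot 600\right) = 22669 - \left(\frac{47}{6} + \frac{56}{3} + 100\right) = 22669 - \frac{253}{2} = \frac{45085}{2}$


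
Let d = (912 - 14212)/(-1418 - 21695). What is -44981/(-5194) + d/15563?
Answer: 16180077490439/1868321373086 ≈ 8.6602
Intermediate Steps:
d = 13300/23113 (d = -13300/(-23113) = -13300*(-1/23113) = 13300/23113 ≈ 0.57543)
-44981/(-5194) + d/15563 = -44981/(-5194) + (13300/23113)/15563 = -44981*(-1/5194) + (13300/23113)*(1/15563) = 44981/5194 + 13300/359707619 = 16180077490439/1868321373086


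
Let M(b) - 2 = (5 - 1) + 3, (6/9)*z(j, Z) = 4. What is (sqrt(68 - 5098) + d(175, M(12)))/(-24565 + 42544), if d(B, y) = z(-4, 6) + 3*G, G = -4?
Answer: -2/5993 + I*sqrt(5030)/17979 ≈ -0.00033372 + 0.0039447*I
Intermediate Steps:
z(j, Z) = 6 (z(j, Z) = (3/2)*4 = 6)
M(b) = 9 (M(b) = 2 + ((5 - 1) + 3) = 2 + (4 + 3) = 2 + 7 = 9)
d(B, y) = -6 (d(B, y) = 6 + 3*(-4) = 6 - 12 = -6)
(sqrt(68 - 5098) + d(175, M(12)))/(-24565 + 42544) = (sqrt(68 - 5098) - 6)/(-24565 + 42544) = (sqrt(-5030) - 6)/17979 = (I*sqrt(5030) - 6)*(1/17979) = (-6 + I*sqrt(5030))*(1/17979) = -2/5993 + I*sqrt(5030)/17979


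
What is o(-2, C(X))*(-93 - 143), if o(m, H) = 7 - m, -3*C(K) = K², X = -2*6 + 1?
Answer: -2124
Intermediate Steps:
X = -11 (X = -12 + 1 = -11)
C(K) = -K²/3
o(-2, C(X))*(-93 - 143) = (7 - 1*(-2))*(-93 - 143) = (7 + 2)*(-236) = 9*(-236) = -2124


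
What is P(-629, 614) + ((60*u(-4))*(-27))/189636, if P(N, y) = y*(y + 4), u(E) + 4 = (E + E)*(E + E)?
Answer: 5996471856/15803 ≈ 3.7945e+5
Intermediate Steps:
u(E) = -4 + 4*E**2 (u(E) = -4 + (E + E)*(E + E) = -4 + (2*E)*(2*E) = -4 + 4*E**2)
P(N, y) = y*(4 + y)
P(-629, 614) + ((60*u(-4))*(-27))/189636 = 614*(4 + 614) + ((60*(-4 + 4*(-4)**2))*(-27))/189636 = 614*618 + ((60*(-4 + 4*16))*(-27))*(1/189636) = 379452 + ((60*(-4 + 64))*(-27))*(1/189636) = 379452 + ((60*60)*(-27))*(1/189636) = 379452 + (3600*(-27))*(1/189636) = 379452 - 97200*1/189636 = 379452 - 8100/15803 = 5996471856/15803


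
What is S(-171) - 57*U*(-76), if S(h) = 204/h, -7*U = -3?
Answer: 740296/399 ≈ 1855.4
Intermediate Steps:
U = 3/7 (U = -1/7*(-3) = 3/7 ≈ 0.42857)
S(-171) - 57*U*(-76) = 204/(-171) - 57*3/7*(-76) = 204*(-1/171) - 171/7*(-76) = -68/57 + 12996/7 = 740296/399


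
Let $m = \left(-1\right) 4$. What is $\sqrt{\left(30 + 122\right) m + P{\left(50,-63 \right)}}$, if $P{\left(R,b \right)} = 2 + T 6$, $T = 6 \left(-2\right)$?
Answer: $i \sqrt{678} \approx 26.038 i$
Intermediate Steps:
$T = -12$
$P{\left(R,b \right)} = -70$ ($P{\left(R,b \right)} = 2 - 72 = -70$)
$m = -4$
$\sqrt{\left(30 + 122\right) m + P{\left(50,-63 \right)}} = \sqrt{\left(30 + 122\right) \left(-4\right) - 70} = \sqrt{152 \left(-4\right) - 70} = \sqrt{-608 - 70} = \sqrt{-678} = i \sqrt{678}$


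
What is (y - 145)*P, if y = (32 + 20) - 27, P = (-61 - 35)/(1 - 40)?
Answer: -3840/13 ≈ -295.38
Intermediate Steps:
P = 32/13 (P = -96/(-39) = -96*(-1/39) = 32/13 ≈ 2.4615)
y = 25 (y = 52 - 27 = 25)
(y - 145)*P = (25 - 145)*(32/13) = -120*32/13 = -3840/13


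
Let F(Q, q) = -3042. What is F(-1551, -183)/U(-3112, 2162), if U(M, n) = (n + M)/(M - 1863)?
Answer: -302679/19 ≈ -15930.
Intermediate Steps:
U(M, n) = (M + n)/(-1863 + M)
F(-1551, -183)/U(-3112, 2162) = -3042*(-1863 - 3112)/(-3112 + 2162) = -3042/(-950/(-4975)) = -3042/((-1/4975*(-950))) = -3042/38/199 = -3042*199/38 = -302679/19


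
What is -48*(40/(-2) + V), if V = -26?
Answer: 2208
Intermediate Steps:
-48*(40/(-2) + V) = -48*(40/(-2) - 26) = -48*(40*(-½) - 26) = -48*(-20 - 26) = -48*(-46) = 2208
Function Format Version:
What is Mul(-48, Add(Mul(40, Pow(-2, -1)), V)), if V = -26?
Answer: 2208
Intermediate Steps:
Mul(-48, Add(Mul(40, Pow(-2, -1)), V)) = Mul(-48, Add(Mul(40, Pow(-2, -1)), -26)) = Mul(-48, Add(Mul(40, Rational(-1, 2)), -26)) = Mul(-48, Add(-20, -26)) = Mul(-48, -46) = 2208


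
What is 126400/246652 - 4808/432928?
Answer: 1673006137/3336954908 ≈ 0.50136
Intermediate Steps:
126400/246652 - 4808/432928 = 126400*(1/246652) - 4808*1/432928 = 31600/61663 - 601/54116 = 1673006137/3336954908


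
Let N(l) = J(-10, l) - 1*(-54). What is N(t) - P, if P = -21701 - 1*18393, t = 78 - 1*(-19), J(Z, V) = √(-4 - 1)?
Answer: 40148 + I*√5 ≈ 40148.0 + 2.2361*I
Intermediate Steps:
J(Z, V) = I*√5 (J(Z, V) = √(-5) = I*√5)
t = 97 (t = 78 + 19 = 97)
N(l) = 54 + I*√5 (N(l) = I*√5 - 1*(-54) = I*√5 + 54 = 54 + I*√5)
P = -40094 (P = -21701 - 18393 = -40094)
N(t) - P = (54 + I*√5) - 1*(-40094) = (54 + I*√5) + 40094 = 40148 + I*√5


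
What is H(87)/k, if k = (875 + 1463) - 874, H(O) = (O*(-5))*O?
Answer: -12615/488 ≈ -25.850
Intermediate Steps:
H(O) = -5*O² (H(O) = (-5*O)*O = -5*O²)
k = 1464 (k = 2338 - 874 = 1464)
H(87)/k = -5*87²/1464 = -5*7569*(1/1464) = -37845*1/1464 = -12615/488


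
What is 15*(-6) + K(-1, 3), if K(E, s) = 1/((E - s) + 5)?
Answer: -89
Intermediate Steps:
K(E, s) = 1/(5 + E - s)
15*(-6) + K(-1, 3) = 15*(-6) + 1/(5 - 1 - 1*3) = -90 + 1/(5 - 1 - 3) = -90 + 1/1 = -90 + 1 = -89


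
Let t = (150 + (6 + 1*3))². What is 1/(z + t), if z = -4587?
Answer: 1/20694 ≈ 4.8323e-5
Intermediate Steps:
t = 25281 (t = (150 + (6 + 3))² = (150 + 9)² = 159² = 25281)
1/(z + t) = 1/(-4587 + 25281) = 1/20694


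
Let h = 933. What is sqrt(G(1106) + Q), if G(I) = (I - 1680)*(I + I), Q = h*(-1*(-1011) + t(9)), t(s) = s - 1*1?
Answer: I*sqrt(318961) ≈ 564.77*I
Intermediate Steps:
t(s) = -1 + s (t(s) = s - 1 = -1 + s)
Q = 950727 (Q = 933*(-1*(-1011) + (-1 + 9)) = 933*(1011 + 8) = 933*1019 = 950727)
G(I) = 2*I*(-1680 + I) (G(I) = (-1680 + I)*(2*I) = 2*I*(-1680 + I))
sqrt(G(1106) + Q) = sqrt(2*1106*(-1680 + 1106) + 950727) = sqrt(2*1106*(-574) + 950727) = sqrt(-1269688 + 950727) = sqrt(-318961) = I*sqrt(318961)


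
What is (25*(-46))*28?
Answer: -32200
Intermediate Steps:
(25*(-46))*28 = -1150*28 = -32200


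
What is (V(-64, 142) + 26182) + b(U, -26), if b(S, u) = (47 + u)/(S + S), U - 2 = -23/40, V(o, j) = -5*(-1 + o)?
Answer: 503773/19 ≈ 26514.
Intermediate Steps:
V(o, j) = 5 - 5*o
U = 57/40 (U = 2 - 23/40 = 57/40 ≈ 1.4250)
b(S, u) = (47 + u)/(2*S) (b(S, u) = (47 + u)/((2*S)) = (47 + u)*(1/(2*S)) = (47 + u)/(2*S))
(V(-64, 142) + 26182) + b(U, -26) = ((5 - 5*(-64)) + 26182) + (47 - 26)/(2*(57/40)) = ((5 + 320) + 26182) + (½)*(40/57)*21 = (325 + 26182) + 140/19 = 26507 + 140/19 = 503773/19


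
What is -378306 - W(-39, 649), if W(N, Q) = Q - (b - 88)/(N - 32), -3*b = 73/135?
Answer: -153476272/405 ≈ -3.7895e+5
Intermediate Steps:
b = -73/405 (b = -73/(3*135) = -⅓*73/135 = -73/405 ≈ -0.18025)
W(N, Q) = Q + 35713/(405*(-32 + N)) (W(N, Q) = Q - (-73/405 - 88)/(N - 32) = Q - (-35713)/(405*(-32 + N)) = Q + 35713/(405*(-32 + N)))
-378306 - W(-39, 649) = -378306 - (35713/405 - 32*649 - 39*649)/(-32 - 39) = -378306 - (35713/405 - 20768 - 25311)/(-71) = -378306 - (-1)*(-18626282)/(71*405) = -378306 - 1*262342/405 = -378306 - 262342/405 = -153476272/405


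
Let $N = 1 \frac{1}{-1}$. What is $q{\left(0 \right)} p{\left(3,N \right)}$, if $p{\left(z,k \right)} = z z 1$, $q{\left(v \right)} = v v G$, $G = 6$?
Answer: $0$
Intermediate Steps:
$q{\left(v \right)} = 6 v^{2}$ ($q{\left(v \right)} = v v 6 = v^{2} \cdot 6 = 6 v^{2}$)
$N = -1$ ($N = 1 \left(-1\right) = -1$)
$p{\left(z,k \right)} = z^{2}$ ($p{\left(z,k \right)} = z^{2} \cdot 1 = z^{2}$)
$q{\left(0 \right)} p{\left(3,N \right)} = 6 \cdot 0^{2} \cdot 3^{2} = 6 \cdot 0 \cdot 9 = 0 \cdot 9 = 0$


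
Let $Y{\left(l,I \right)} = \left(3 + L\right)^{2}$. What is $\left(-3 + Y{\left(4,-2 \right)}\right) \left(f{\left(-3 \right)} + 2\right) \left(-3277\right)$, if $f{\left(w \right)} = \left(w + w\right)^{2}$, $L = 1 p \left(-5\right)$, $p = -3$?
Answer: $-39972846$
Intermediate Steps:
$L = 15$ ($L = 1 \left(-3\right) \left(-5\right) = \left(-3\right) \left(-5\right) = 15$)
$f{\left(w \right)} = 4 w^{2}$ ($f{\left(w \right)} = \left(2 w\right)^{2} = 4 w^{2}$)
$Y{\left(l,I \right)} = 324$ ($Y{\left(l,I \right)} = \left(3 + 15\right)^{2} = 18^{2} = 324$)
$\left(-3 + Y{\left(4,-2 \right)}\right) \left(f{\left(-3 \right)} + 2\right) \left(-3277\right) = \left(-3 + 324\right) \left(4 \left(-3\right)^{2} + 2\right) \left(-3277\right) = 321 \left(4 \cdot 9 + 2\right) \left(-3277\right) = 321 \left(36 + 2\right) \left(-3277\right) = 321 \cdot 38 \left(-3277\right) = 12198 \left(-3277\right) = -39972846$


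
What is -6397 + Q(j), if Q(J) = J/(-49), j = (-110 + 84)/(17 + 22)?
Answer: -940357/147 ≈ -6397.0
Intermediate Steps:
j = -⅔ (j = -26/39 = -26*1/39 = -⅔ ≈ -0.66667)
Q(J) = -J/49 (Q(J) = J*(-1/49) = -J/49)
-6397 + Q(j) = -6397 - 1/49*(-⅔) = -6397 + 2/147 = -940357/147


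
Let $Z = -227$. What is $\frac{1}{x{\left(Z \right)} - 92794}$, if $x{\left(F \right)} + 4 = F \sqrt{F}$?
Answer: $\frac{i}{- 92798 i + 227 \sqrt{227}} \approx -1.0761 \cdot 10^{-5} + 3.9662 \cdot 10^{-7} i$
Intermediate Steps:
$x{\left(F \right)} = -4 + F^{\frac{3}{2}}$ ($x{\left(F \right)} = -4 + F \sqrt{F} = -4 + F^{\frac{3}{2}}$)
$\frac{1}{x{\left(Z \right)} - 92794} = \frac{1}{\left(-4 + \left(-227\right)^{\frac{3}{2}}\right) - 92794} = \frac{1}{\left(-4 - 227 i \sqrt{227}\right) - 92794} = \frac{1}{-92798 - 227 i \sqrt{227}}$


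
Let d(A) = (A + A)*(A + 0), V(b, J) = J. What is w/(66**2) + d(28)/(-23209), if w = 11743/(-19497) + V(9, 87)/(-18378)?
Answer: -272491118113285/4025018020053096 ≈ -0.067699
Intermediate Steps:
d(A) = 2*A**2 (d(A) = (2*A)*A = 2*A**2)
w = -24167677/39812874 (w = 11743/(-19497) + 87/(-18378) = 11743*(-1/19497) + 87*(-1/18378) = -11743/19497 - 29/6126 = -24167677/39812874 ≈ -0.60703)
w/(66**2) + d(28)/(-23209) = -24167677/(39812874*(66**2)) + (2*28**2)/(-23209) = -24167677/39812874/4356 + (2*784)*(-1/23209) = -24167677/39812874*1/4356 + 1568*(-1/23209) = -24167677/173424879144 - 1568/23209 = -272491118113285/4025018020053096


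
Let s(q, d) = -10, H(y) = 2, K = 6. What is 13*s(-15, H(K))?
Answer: -130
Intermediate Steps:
13*s(-15, H(K)) = 13*(-10) = -130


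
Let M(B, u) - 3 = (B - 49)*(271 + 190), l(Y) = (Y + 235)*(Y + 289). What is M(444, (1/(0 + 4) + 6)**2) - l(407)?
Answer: -264734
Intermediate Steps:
l(Y) = (235 + Y)*(289 + Y)
M(B, u) = -22586 + 461*B (M(B, u) = 3 + (B - 49)*(271 + 190) = 3 + (-49 + B)*461 = 3 + (-22589 + 461*B) = -22586 + 461*B)
M(444, (1/(0 + 4) + 6)**2) - l(407) = (-22586 + 461*444) - (67915 + 407**2 + 524*407) = (-22586 + 204684) - (67915 + 165649 + 213268) = 182098 - 1*446832 = 182098 - 446832 = -264734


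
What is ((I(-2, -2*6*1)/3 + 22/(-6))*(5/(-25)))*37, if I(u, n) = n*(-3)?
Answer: -185/3 ≈ -61.667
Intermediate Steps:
I(u, n) = -3*n
((I(-2, -2*6*1)/3 + 22/(-6))*(5/(-25)))*37 = ((-3*(-2*6)/3 + 22/(-6))*(5/(-25)))*37 = ((-(-36)*(1/3) + 22*(-1/6))*(5*(-1/25)))*37 = ((-3*(-12)*(1/3) - 11/3)*(-1/5))*37 = ((36*(1/3) - 11/3)*(-1/5))*37 = ((12 - 11/3)*(-1/5))*37 = ((25/3)*(-1/5))*37 = -5/3*37 = -185/3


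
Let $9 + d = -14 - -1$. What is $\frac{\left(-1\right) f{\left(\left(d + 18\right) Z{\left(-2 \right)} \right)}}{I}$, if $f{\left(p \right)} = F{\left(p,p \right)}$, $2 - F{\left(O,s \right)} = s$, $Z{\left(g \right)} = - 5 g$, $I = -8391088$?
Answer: $\frac{21}{4195544} \approx 5.0053 \cdot 10^{-6}$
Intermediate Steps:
$d = -22$ ($d = -9 - 13 = -22$)
$F{\left(O,s \right)} = 2 - s$
$f{\left(p \right)} = 2 - p$
$\frac{\left(-1\right) f{\left(\left(d + 18\right) Z{\left(-2 \right)} \right)}}{I} = \frac{\left(-1\right) \left(2 - \left(-22 + 18\right) \left(\left(-5\right) \left(-2\right)\right)\right)}{-8391088} = - (2 - \left(-4\right) 10) \left(- \frac{1}{8391088}\right) = - (2 - -40) \left(- \frac{1}{8391088}\right) = - (2 + 40) \left(- \frac{1}{8391088}\right) = \left(-1\right) 42 \left(- \frac{1}{8391088}\right) = \left(-42\right) \left(- \frac{1}{8391088}\right) = \frac{21}{4195544}$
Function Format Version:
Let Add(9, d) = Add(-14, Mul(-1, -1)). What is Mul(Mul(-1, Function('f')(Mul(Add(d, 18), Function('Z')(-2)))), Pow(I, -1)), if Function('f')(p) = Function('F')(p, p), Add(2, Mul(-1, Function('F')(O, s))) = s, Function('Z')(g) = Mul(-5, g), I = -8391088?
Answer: Rational(21, 4195544) ≈ 5.0053e-6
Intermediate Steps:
d = -22 (d = Add(-9, Add(-14, Mul(-1, -1))) = Add(-9, Add(-14, 1)) = Add(-9, -13) = -22)
Function('F')(O, s) = Add(2, Mul(-1, s))
Function('f')(p) = Add(2, Mul(-1, p))
Mul(Mul(-1, Function('f')(Mul(Add(d, 18), Function('Z')(-2)))), Pow(I, -1)) = Mul(Mul(-1, Add(2, Mul(-1, Mul(Add(-22, 18), Mul(-5, -2))))), Pow(-8391088, -1)) = Mul(Mul(-1, Add(2, Mul(-1, Mul(-4, 10)))), Rational(-1, 8391088)) = Mul(Mul(-1, Add(2, Mul(-1, -40))), Rational(-1, 8391088)) = Mul(Mul(-1, Add(2, 40)), Rational(-1, 8391088)) = Mul(Mul(-1, 42), Rational(-1, 8391088)) = Mul(-42, Rational(-1, 8391088)) = Rational(21, 4195544)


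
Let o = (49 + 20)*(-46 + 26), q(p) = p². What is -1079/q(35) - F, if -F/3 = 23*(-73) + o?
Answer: -11242904/1225 ≈ -9177.9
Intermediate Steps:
o = -1380 (o = 69*(-20) = -1380)
F = 9177 (F = -3*(23*(-73) - 1380) = -3*(-1679 - 1380) = -3*(-3059) = 9177)
-1079/q(35) - F = -1079/(35²) - 1*9177 = -1079/1225 - 9177 = -11242904/1225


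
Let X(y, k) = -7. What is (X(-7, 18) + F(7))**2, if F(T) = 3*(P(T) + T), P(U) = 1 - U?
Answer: 16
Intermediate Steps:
F(T) = 3 (F(T) = 3*((1 - T) + T) = 3*1 = 3)
(X(-7, 18) + F(7))**2 = (-7 + 3)**2 = (-4)**2 = 16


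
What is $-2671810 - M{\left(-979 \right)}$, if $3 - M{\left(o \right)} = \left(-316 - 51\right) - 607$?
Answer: $-2672787$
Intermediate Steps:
$M{\left(o \right)} = 977$ ($M{\left(o \right)} = 3 - \left(\left(-316 - 51\right) - 607\right) = 3 - \left(-367 - 607\right) = 3 - -974 = 3 + 974 = 977$)
$-2671810 - M{\left(-979 \right)} = -2671810 - 977 = -2672787$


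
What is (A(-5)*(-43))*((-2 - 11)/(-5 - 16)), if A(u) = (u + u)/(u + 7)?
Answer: 2795/21 ≈ 133.10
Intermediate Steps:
A(u) = 2*u/(7 + u) (A(u) = (2*u)/(7 + u) = 2*u/(7 + u))
(A(-5)*(-43))*((-2 - 11)/(-5 - 16)) = ((2*(-5)/(7 - 5))*(-43))*((-2 - 11)/(-5 - 16)) = ((2*(-5)/2)*(-43))*(-13/(-21)) = ((2*(-5)*(½))*(-43))*(-13*(-1/21)) = -5*(-43)*(13/21) = 215*(13/21) = 2795/21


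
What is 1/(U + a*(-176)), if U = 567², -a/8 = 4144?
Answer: 1/6156241 ≈ 1.6244e-7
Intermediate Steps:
a = -33152 (a = -8*4144 = -33152)
U = 321489
1/(U + a*(-176)) = 1/(321489 - 33152*(-176)) = 1/(321489 + 5834752) = 1/6156241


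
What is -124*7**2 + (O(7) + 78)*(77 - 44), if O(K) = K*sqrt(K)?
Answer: -3502 + 231*sqrt(7) ≈ -2890.8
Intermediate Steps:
O(K) = K**(3/2)
-124*7**2 + (O(7) + 78)*(77 - 44) = -124*7**2 + (7**(3/2) + 78)*(77 - 44) = -124*49 + (7*sqrt(7) + 78)*33 = -6076 + (78 + 7*sqrt(7))*33 = -6076 + (2574 + 231*sqrt(7)) = -3502 + 231*sqrt(7)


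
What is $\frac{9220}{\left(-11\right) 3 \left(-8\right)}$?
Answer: $\frac{2305}{66} \approx 34.924$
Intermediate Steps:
$\frac{9220}{\left(-11\right) 3 \left(-8\right)} = \frac{9220}{\left(-33\right) \left(-8\right)} = \frac{9220}{264} = 9220 \cdot \frac{1}{264} = \frac{2305}{66}$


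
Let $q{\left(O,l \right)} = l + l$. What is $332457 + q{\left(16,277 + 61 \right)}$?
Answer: $333133$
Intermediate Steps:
$q{\left(O,l \right)} = 2 l$
$332457 + q{\left(16,277 + 61 \right)} = 332457 + 2 \left(277 + 61\right) = 332457 + 2 \cdot 338 = 332457 + 676 = 333133$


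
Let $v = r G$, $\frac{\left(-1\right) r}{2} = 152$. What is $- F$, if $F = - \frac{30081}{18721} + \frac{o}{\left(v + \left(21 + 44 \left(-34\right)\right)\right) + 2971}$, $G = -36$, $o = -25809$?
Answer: $\frac{857377929}{232889240} \approx 3.6815$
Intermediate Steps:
$r = -304$ ($r = \left(-2\right) 152 = -304$)
$v = 10944$ ($v = \left(-304\right) \left(-36\right) = 10944$)
$F = - \frac{857377929}{232889240}$ ($F = - \frac{30081}{18721} - \frac{25809}{\left(10944 + \left(21 + 44 \left(-34\right)\right)\right) + 2971} = \left(-30081\right) \frac{1}{18721} - \frac{25809}{\left(10944 + \left(21 - 1496\right)\right) + 2971} = - \frac{30081}{18721} - \frac{25809}{\left(10944 - 1475\right) + 2971} = - \frac{30081}{18721} - \frac{25809}{9469 + 2971} = - \frac{30081}{18721} - \frac{25809}{12440} = - \frac{857377929}{232889240} \approx -3.6815$)
$- F = \left(-1\right) \left(- \frac{857377929}{232889240}\right) = \frac{857377929}{232889240}$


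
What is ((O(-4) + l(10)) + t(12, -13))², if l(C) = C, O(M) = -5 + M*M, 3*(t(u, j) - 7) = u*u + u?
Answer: 6400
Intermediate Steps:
t(u, j) = 7 + u/3 + u²/3 (t(u, j) = 7 + (u*u + u)/3 = 7 + (u² + u)/3 = 7 + (u + u²)/3 = 7 + (u/3 + u²/3) = 7 + u/3 + u²/3)
O(M) = -5 + M²
((O(-4) + l(10)) + t(12, -13))² = (((-5 + (-4)²) + 10) + (7 + (⅓)*12 + (⅓)*12²))² = (((-5 + 16) + 10) + (7 + 4 + (⅓)*144))² = ((11 + 10) + (7 + 4 + 48))² = (21 + 59)² = 80² = 6400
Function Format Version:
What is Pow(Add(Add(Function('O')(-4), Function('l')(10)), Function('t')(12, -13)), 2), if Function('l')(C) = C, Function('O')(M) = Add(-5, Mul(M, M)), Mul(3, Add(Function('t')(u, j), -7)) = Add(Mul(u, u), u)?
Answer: 6400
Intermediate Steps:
Function('t')(u, j) = Add(7, Mul(Rational(1, 3), u), Mul(Rational(1, 3), Pow(u, 2))) (Function('t')(u, j) = Add(7, Mul(Rational(1, 3), Add(Mul(u, u), u))) = Add(7, Mul(Rational(1, 3), Add(Pow(u, 2), u))) = Add(7, Mul(Rational(1, 3), Add(u, Pow(u, 2)))) = Add(7, Add(Mul(Rational(1, 3), u), Mul(Rational(1, 3), Pow(u, 2)))) = Add(7, Mul(Rational(1, 3), u), Mul(Rational(1, 3), Pow(u, 2))))
Function('O')(M) = Add(-5, Pow(M, 2))
Pow(Add(Add(Function('O')(-4), Function('l')(10)), Function('t')(12, -13)), 2) = Pow(Add(Add(Add(-5, Pow(-4, 2)), 10), Add(7, Mul(Rational(1, 3), 12), Mul(Rational(1, 3), Pow(12, 2)))), 2) = Pow(Add(Add(Add(-5, 16), 10), Add(7, 4, Mul(Rational(1, 3), 144))), 2) = Pow(Add(Add(11, 10), Add(7, 4, 48)), 2) = Pow(Add(21, 59), 2) = Pow(80, 2) = 6400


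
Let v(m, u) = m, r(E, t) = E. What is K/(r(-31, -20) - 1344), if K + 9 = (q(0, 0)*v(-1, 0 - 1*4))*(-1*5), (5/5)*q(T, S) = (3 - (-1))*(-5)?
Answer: 109/1375 ≈ 0.079273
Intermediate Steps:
q(T, S) = -20 (q(T, S) = (3 - (-1))*(-5) = (3 - 1*(-1))*(-5) = (3 + 1)*(-5) = 4*(-5) = -20)
K = -109 (K = -9 + (-20*(-1))*(-1*5) = -9 + 20*(-5) = -9 - 100 = -109)
K/(r(-31, -20) - 1344) = -109/(-31 - 1344) = -109/(-1375) = -1/1375*(-109) = 109/1375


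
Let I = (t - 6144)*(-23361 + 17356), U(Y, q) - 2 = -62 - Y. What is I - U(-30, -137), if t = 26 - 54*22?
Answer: 43872560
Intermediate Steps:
t = -1162 (t = 26 - 1188 = -1162)
U(Y, q) = -60 - Y (U(Y, q) = 2 + (-62 - Y) = -60 - Y)
I = 43872530 (I = (-1162 - 6144)*(-23361 + 17356) = -7306*(-6005) = 43872530)
I - U(-30, -137) = 43872530 - (-60 - 1*(-30)) = 43872530 - (-60 + 30) = 43872530 - 1*(-30) = 43872530 + 30 = 43872560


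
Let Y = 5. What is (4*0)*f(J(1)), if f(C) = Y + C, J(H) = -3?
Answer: 0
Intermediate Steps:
f(C) = 5 + C
(4*0)*f(J(1)) = (4*0)*(5 - 3) = 0*2 = 0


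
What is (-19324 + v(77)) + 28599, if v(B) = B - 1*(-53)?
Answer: 9405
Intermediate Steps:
v(B) = 53 + B (v(B) = B + 53 = 53 + B)
(-19324 + v(77)) + 28599 = (-19324 + (53 + 77)) + 28599 = (-19324 + 130) + 28599 = -19194 + 28599 = 9405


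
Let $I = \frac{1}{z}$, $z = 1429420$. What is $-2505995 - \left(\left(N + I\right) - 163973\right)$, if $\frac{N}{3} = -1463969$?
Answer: $\frac{2930146616699}{1429420} \approx 2.0499 \cdot 10^{6}$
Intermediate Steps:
$N = -4391907$ ($N = 3 \left(-1463969\right) = -4391907$)
$I = \frac{1}{1429420} \approx 6.9958 \cdot 10^{-7}$
$-2505995 - \left(\left(N + I\right) - 163973\right) = -2505995 - \left(\left(-4391907 + \frac{1}{1429420}\right) - 163973\right) = -2505995 - \left(- \frac{6277879703939}{1429420} - 163973\right) = -2505995 - - \frac{6512265989599}{1429420} = -2505995 + \frac{6512265989599}{1429420} = \frac{2930146616699}{1429420}$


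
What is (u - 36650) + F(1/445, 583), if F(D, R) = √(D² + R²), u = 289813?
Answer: 253163 + √67306519226/445 ≈ 2.5375e+5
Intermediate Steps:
(u - 36650) + F(1/445, 583) = (289813 - 36650) + √((1/445)² + 583²) = 253163 + √((1/445)² + 339889) = 253163 + √(1/198025 + 339889) = 253163 + √(67306519226/198025) = 253163 + √67306519226/445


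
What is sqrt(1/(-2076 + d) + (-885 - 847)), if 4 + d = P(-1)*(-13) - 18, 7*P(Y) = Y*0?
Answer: I*sqrt(7623580226)/2098 ≈ 41.617*I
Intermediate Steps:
P(Y) = 0 (P(Y) = (Y*0)/7 = (1/7)*0 = 0)
d = -22 (d = -4 + (0*(-13) - 18) = -4 + (0 - 18) = -4 - 18 = -22)
sqrt(1/(-2076 + d) + (-885 - 847)) = sqrt(1/(-2076 - 22) + (-885 - 847)) = sqrt(1/(-2098) - 1732) = sqrt(-1/2098 - 1732) = sqrt(-3633737/2098) = I*sqrt(7623580226)/2098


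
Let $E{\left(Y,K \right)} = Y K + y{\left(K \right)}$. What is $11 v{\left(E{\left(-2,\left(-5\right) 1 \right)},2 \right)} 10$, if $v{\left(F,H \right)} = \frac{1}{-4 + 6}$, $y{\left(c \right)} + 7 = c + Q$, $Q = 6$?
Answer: $55$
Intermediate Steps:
$y{\left(c \right)} = -1 + c$ ($y{\left(c \right)} = -7 + \left(c + 6\right) = -7 + \left(6 + c\right) = -1 + c$)
$E{\left(Y,K \right)} = -1 + K + K Y$ ($E{\left(Y,K \right)} = Y K + \left(-1 + K\right) = K Y + \left(-1 + K\right) = -1 + K + K Y$)
$v{\left(F,H \right)} = \frac{1}{2}$
$11 v{\left(E{\left(-2,\left(-5\right) 1 \right)},2 \right)} 10 = 11 \cdot \frac{1}{2} \cdot 10 = \frac{11}{2} \cdot 10 = 55$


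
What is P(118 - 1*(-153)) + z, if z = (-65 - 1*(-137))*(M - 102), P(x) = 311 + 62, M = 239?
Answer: 10237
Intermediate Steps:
P(x) = 373
z = 9864 (z = (-65 - 1*(-137))*(239 - 102) = (-65 + 137)*137 = 72*137 = 9864)
P(118 - 1*(-153)) + z = 373 + 9864 = 10237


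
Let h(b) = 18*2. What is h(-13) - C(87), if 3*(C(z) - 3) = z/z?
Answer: 98/3 ≈ 32.667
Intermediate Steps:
C(z) = 10/3 (C(z) = 3 + (z/z)/3 = 3 + (⅓)*1 = 3 + ⅓ = 10/3)
h(b) = 36
h(-13) - C(87) = 36 - 1*10/3 = 36 - 10/3 = 98/3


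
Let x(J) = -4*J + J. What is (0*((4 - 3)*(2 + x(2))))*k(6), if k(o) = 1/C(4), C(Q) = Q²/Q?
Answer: 0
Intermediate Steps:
C(Q) = Q
x(J) = -3*J
k(o) = ¼ (k(o) = 1/4 = ¼)
(0*((4 - 3)*(2 + x(2))))*k(6) = (0*((4 - 3)*(2 - 3*2)))*(¼) = (0*(1*(2 - 6)))*(¼) = (0*(1*(-4)))*(¼) = (0*(-4))*(¼) = 0*(¼) = 0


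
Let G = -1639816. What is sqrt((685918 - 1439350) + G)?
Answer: 4*I*sqrt(149578) ≈ 1547.0*I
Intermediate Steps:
sqrt((685918 - 1439350) + G) = sqrt((685918 - 1439350) - 1639816) = sqrt(-753432 - 1639816) = sqrt(-2393248) = 4*I*sqrt(149578)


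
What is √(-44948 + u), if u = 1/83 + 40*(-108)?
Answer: I*√339407169/83 ≈ 221.96*I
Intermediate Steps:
u = -358559/83 (u = 1/83 - 4320 = -358559/83 ≈ -4320.0)
√(-44948 + u) = √(-44948 - 358559/83) = √(-4089243/83) = I*√339407169/83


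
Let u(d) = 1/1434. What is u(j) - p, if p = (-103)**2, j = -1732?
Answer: -15213305/1434 ≈ -10609.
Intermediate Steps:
u(d) = 1/1434
p = 10609
u(j) - p = 1/1434 - 1*10609 = 1/1434 - 10609 = -15213305/1434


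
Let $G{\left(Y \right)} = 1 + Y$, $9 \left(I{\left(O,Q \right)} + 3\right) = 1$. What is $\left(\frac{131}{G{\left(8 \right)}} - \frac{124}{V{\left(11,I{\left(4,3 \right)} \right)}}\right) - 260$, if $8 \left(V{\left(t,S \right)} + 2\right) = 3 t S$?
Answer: $- \frac{355511}{1503} \approx -236.53$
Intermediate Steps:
$I{\left(O,Q \right)} = - \frac{26}{9}$ ($I{\left(O,Q \right)} = -3 + \frac{1}{9} \cdot 1 = -3 + \frac{1}{9} = - \frac{26}{9}$)
$V{\left(t,S \right)} = -2 + \frac{3 S t}{8}$ ($V{\left(t,S \right)} = -2 + \frac{3 t S}{8} = -2 + \frac{3 S t}{8}$)
$\left(\frac{131}{G{\left(8 \right)}} - \frac{124}{V{\left(11,I{\left(4,3 \right)} \right)}}\right) - 260 = \left(\frac{131}{1 + 8} - \frac{124}{-2 + \frac{3}{8} \left(- \frac{26}{9}\right) 11}\right) - 260 = \left(\frac{131}{9} - \frac{124}{-2 - \frac{143}{12}}\right) - 260 = \left(131 \cdot \frac{1}{9} - \frac{124}{- \frac{167}{12}}\right) - 260 = \left(\frac{131}{9} - - \frac{1488}{167}\right) - 260 = \left(\frac{131}{9} + \frac{1488}{167}\right) - 260 = \frac{35269}{1503} - 260 = - \frac{355511}{1503}$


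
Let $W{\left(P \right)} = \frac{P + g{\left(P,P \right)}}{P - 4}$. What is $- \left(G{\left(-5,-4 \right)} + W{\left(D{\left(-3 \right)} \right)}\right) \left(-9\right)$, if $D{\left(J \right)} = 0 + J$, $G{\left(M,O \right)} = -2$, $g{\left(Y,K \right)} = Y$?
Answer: $- \frac{72}{7} \approx -10.286$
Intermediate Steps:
$D{\left(J \right)} = J$
$W{\left(P \right)} = \frac{2 P}{-4 + P}$ ($W{\left(P \right)} = \frac{P + P}{P - 4} = \frac{2 P}{-4 + P}$)
$- \left(G{\left(-5,-4 \right)} + W{\left(D{\left(-3 \right)} \right)}\right) \left(-9\right) = - \left(-2 + 2 \left(-3\right) \frac{1}{-4 - 3}\right) \left(-9\right) = - \left(-2 + 2 \left(-3\right) \frac{1}{-7}\right) \left(-9\right) = - \left(-2 + 2 \left(-3\right) \left(- \frac{1}{7}\right)\right) \left(-9\right) = - \left(-2 + \frac{6}{7}\right) \left(-9\right) = - \frac{\left(-8\right) \left(-9\right)}{7} = \left(-1\right) \frac{72}{7} = - \frac{72}{7}$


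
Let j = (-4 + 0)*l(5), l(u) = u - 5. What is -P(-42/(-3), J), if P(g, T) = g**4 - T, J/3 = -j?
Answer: -38416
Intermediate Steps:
l(u) = -5 + u
j = 0 (j = (-4 + 0)*(-5 + 5) = -4*0 = 0)
J = 0 (J = 3*(-1*0) = 3*0 = 0)
-P(-42/(-3), J) = -((-42/(-3))**4 - 1*0) = -((-42*(-1)/3)**4 + 0) = -((-7*(-2))**4 + 0) = -(14**4 + 0) = -(38416 + 0) = -1*38416 = -38416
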